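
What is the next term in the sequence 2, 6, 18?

Ratios: 6 / 2 = 3.0
This is a geometric sequence with common ratio r = 3.
Next term = 18 * 3 = 54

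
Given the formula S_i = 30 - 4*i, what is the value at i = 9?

S_9 = 30 + -4*9 = 30 + -36 = -6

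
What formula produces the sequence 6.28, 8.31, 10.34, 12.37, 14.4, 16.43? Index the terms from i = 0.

Check differences: 8.31 - 6.28 = 2.03
10.34 - 8.31 = 2.03
Common difference d = 2.03.
First term a = 6.28.
Formula: S_i = 6.28 + 2.03*i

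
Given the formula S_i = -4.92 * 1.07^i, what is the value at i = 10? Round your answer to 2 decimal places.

S_10 = -4.92 * 1.07^10 ≈ -4.92 * 1.9672 ≈ -9.68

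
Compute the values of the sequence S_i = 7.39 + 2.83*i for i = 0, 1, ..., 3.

This is an arithmetic sequence.
i=0: S_0 = 7.39 + 2.83*0 = 7.39
i=1: S_1 = 7.39 + 2.83*1 = 10.22
i=2: S_2 = 7.39 + 2.83*2 = 13.05
i=3: S_3 = 7.39 + 2.83*3 = 15.88
The first 4 terms are: [7.39, 10.22, 13.05, 15.88]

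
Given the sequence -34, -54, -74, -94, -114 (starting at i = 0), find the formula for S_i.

Check differences: -54 - -34 = -20
-74 - -54 = -20
Common difference d = -20.
First term a = -34.
Formula: S_i = -34 - 20*i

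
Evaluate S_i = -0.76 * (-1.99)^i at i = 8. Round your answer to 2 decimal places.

S_8 = -0.76 * (-1.99)^8 ≈ -0.76 * 245.9374 ≈ -186.91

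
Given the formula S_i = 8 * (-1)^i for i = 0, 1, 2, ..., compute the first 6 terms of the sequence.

This is a geometric sequence.
i=0: S_0 = 8 * (-1)^0 = 8
i=1: S_1 = 8 * (-1)^1 = -8
i=2: S_2 = 8 * (-1)^2 = 8
i=3: S_3 = 8 * (-1)^3 = -8
i=4: S_4 = 8 * (-1)^4 = 8
i=5: S_5 = 8 * (-1)^5 = -8
The first 6 terms are: [8, -8, 8, -8, 8, -8]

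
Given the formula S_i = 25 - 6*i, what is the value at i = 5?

S_5 = 25 + -6*5 = 25 + -30 = -5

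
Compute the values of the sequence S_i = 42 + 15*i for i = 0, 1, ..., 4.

This is an arithmetic sequence.
i=0: S_0 = 42 + 15*0 = 42
i=1: S_1 = 42 + 15*1 = 57
i=2: S_2 = 42 + 15*2 = 72
i=3: S_3 = 42 + 15*3 = 87
i=4: S_4 = 42 + 15*4 = 102
The first 5 terms are: [42, 57, 72, 87, 102]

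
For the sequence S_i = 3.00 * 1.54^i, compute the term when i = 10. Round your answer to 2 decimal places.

S_10 = 3.0 * 1.54^10 ≈ 3.0 * 75.0252 ≈ 225.08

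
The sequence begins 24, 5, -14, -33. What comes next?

Differences: 5 - 24 = -19
This is an arithmetic sequence with common difference d = -19.
Next term = -33 + -19 = -52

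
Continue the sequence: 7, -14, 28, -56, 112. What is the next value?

Ratios: -14 / 7 = -2.0
This is a geometric sequence with common ratio r = -2.
Next term = 112 * -2 = -224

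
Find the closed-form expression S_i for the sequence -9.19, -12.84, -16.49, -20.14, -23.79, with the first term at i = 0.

Check differences: -12.84 - -9.19 = -3.65
-16.49 - -12.84 = -3.65
Common difference d = -3.65.
First term a = -9.19.
Formula: S_i = -9.19 - 3.65*i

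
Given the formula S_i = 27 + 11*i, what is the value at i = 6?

S_6 = 27 + 11*6 = 27 + 66 = 93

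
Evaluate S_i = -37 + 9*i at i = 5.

S_5 = -37 + 9*5 = -37 + 45 = 8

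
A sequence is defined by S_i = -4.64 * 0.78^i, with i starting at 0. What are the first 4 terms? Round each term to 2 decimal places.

This is a geometric sequence.
i=0: S_0 = -4.64 * 0.78^0 = -4.64
i=1: S_1 = -4.64 * 0.78^1 ≈ -3.62
i=2: S_2 = -4.64 * 0.78^2 ≈ -2.82
i=3: S_3 = -4.64 * 0.78^3 ≈ -2.2
The first 4 terms are: [-4.64, -3.62, -2.82, -2.2]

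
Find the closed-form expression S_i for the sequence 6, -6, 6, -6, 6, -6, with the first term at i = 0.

Check ratios: -6 / 6 = -1.0
Common ratio r = -1.
First term a = 6.
Formula: S_i = 6 * (-1)^i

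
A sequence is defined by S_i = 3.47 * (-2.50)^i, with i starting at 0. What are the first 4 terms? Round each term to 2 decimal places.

This is a geometric sequence.
i=0: S_0 = 3.47 * (-2.5)^0 = 3.47
i=1: S_1 = 3.47 * (-2.5)^1 ≈ -8.68
i=2: S_2 = 3.47 * (-2.5)^2 ≈ 21.69
i=3: S_3 = 3.47 * (-2.5)^3 ≈ -54.22
The first 4 terms are: [3.47, -8.68, 21.69, -54.22]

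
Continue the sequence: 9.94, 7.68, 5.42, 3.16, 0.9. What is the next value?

Differences: 7.68 - 9.94 = -2.26
This is an arithmetic sequence with common difference d = -2.26.
Next term = 0.9 + -2.26 = -1.36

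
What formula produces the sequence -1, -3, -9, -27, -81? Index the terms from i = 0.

Check ratios: -3 / -1 = 3.0
Common ratio r = 3.
First term a = -1.
Formula: S_i = -1 * 3^i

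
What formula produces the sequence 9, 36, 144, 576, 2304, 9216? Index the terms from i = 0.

Check ratios: 36 / 9 = 4.0
Common ratio r = 4.
First term a = 9.
Formula: S_i = 9 * 4^i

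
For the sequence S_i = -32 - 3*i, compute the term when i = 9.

S_9 = -32 + -3*9 = -32 + -27 = -59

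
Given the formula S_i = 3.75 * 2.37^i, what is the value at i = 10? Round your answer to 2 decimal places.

S_10 = 3.75 * 2.37^10 ≈ 3.75 * 5590.9223 ≈ 20965.96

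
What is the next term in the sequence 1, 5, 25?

Ratios: 5 / 1 = 5.0
This is a geometric sequence with common ratio r = 5.
Next term = 25 * 5 = 125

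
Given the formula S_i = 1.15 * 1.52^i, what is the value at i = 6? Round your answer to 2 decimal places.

S_6 = 1.15 * 1.52^6 ≈ 1.15 * 12.3328 ≈ 14.18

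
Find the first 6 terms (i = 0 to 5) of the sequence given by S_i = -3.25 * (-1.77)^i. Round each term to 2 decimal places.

This is a geometric sequence.
i=0: S_0 = -3.25 * (-1.77)^0 = -3.25
i=1: S_1 = -3.25 * (-1.77)^1 ≈ 5.75
i=2: S_2 = -3.25 * (-1.77)^2 ≈ -10.18
i=3: S_3 = -3.25 * (-1.77)^3 ≈ 18.02
i=4: S_4 = -3.25 * (-1.77)^4 ≈ -31.9
i=5: S_5 = -3.25 * (-1.77)^5 ≈ 56.46
The first 6 terms are: [-3.25, 5.75, -10.18, 18.02, -31.9, 56.46]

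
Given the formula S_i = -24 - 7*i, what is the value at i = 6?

S_6 = -24 + -7*6 = -24 + -42 = -66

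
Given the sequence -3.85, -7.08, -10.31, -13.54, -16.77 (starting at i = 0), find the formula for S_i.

Check differences: -7.08 - -3.85 = -3.23
-10.31 - -7.08 = -3.23
Common difference d = -3.23.
First term a = -3.85.
Formula: S_i = -3.85 - 3.23*i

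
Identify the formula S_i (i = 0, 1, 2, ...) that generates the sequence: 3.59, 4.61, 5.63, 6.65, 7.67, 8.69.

Check differences: 4.61 - 3.59 = 1.02
5.63 - 4.61 = 1.02
Common difference d = 1.02.
First term a = 3.59.
Formula: S_i = 3.59 + 1.02*i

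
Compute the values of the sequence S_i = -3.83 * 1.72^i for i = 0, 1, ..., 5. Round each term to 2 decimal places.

This is a geometric sequence.
i=0: S_0 = -3.83 * 1.72^0 = -3.83
i=1: S_1 = -3.83 * 1.72^1 ≈ -6.59
i=2: S_2 = -3.83 * 1.72^2 ≈ -11.33
i=3: S_3 = -3.83 * 1.72^3 ≈ -19.49
i=4: S_4 = -3.83 * 1.72^4 ≈ -33.52
i=5: S_5 = -3.83 * 1.72^5 ≈ -57.66
The first 6 terms are: [-3.83, -6.59, -11.33, -19.49, -33.52, -57.66]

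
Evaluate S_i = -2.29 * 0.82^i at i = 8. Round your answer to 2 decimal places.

S_8 = -2.29 * 0.82^8 ≈ -2.29 * 0.2044 ≈ -0.47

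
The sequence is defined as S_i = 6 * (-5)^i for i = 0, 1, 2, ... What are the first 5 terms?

This is a geometric sequence.
i=0: S_0 = 6 * (-5)^0 = 6
i=1: S_1 = 6 * (-5)^1 = -30
i=2: S_2 = 6 * (-5)^2 = 150
i=3: S_3 = 6 * (-5)^3 = -750
i=4: S_4 = 6 * (-5)^4 = 3750
The first 5 terms are: [6, -30, 150, -750, 3750]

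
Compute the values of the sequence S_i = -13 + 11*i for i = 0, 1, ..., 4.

This is an arithmetic sequence.
i=0: S_0 = -13 + 11*0 = -13
i=1: S_1 = -13 + 11*1 = -2
i=2: S_2 = -13 + 11*2 = 9
i=3: S_3 = -13 + 11*3 = 20
i=4: S_4 = -13 + 11*4 = 31
The first 5 terms are: [-13, -2, 9, 20, 31]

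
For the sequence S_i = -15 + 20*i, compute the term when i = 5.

S_5 = -15 + 20*5 = -15 + 100 = 85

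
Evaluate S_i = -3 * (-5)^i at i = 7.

S_7 = -3 * (-5)^7 = -3 * -78125 = 234375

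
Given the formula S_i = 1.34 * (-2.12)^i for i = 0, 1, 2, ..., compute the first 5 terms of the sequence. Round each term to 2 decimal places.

This is a geometric sequence.
i=0: S_0 = 1.34 * (-2.12)^0 = 1.34
i=1: S_1 = 1.34 * (-2.12)^1 ≈ -2.84
i=2: S_2 = 1.34 * (-2.12)^2 ≈ 6.02
i=3: S_3 = 1.34 * (-2.12)^3 ≈ -12.77
i=4: S_4 = 1.34 * (-2.12)^4 ≈ 27.07
The first 5 terms are: [1.34, -2.84, 6.02, -12.77, 27.07]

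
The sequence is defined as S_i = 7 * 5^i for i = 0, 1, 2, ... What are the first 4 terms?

This is a geometric sequence.
i=0: S_0 = 7 * 5^0 = 7
i=1: S_1 = 7 * 5^1 = 35
i=2: S_2 = 7 * 5^2 = 175
i=3: S_3 = 7 * 5^3 = 875
The first 4 terms are: [7, 35, 175, 875]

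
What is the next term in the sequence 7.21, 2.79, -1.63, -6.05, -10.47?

Differences: 2.79 - 7.21 = -4.42
This is an arithmetic sequence with common difference d = -4.42.
Next term = -10.47 + -4.42 = -14.89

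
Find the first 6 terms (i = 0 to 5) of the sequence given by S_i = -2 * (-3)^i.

This is a geometric sequence.
i=0: S_0 = -2 * (-3)^0 = -2
i=1: S_1 = -2 * (-3)^1 = 6
i=2: S_2 = -2 * (-3)^2 = -18
i=3: S_3 = -2 * (-3)^3 = 54
i=4: S_4 = -2 * (-3)^4 = -162
i=5: S_5 = -2 * (-3)^5 = 486
The first 6 terms are: [-2, 6, -18, 54, -162, 486]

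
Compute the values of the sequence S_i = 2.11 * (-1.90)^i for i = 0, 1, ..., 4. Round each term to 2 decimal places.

This is a geometric sequence.
i=0: S_0 = 2.11 * (-1.9)^0 = 2.11
i=1: S_1 = 2.11 * (-1.9)^1 ≈ -4.01
i=2: S_2 = 2.11 * (-1.9)^2 ≈ 7.62
i=3: S_3 = 2.11 * (-1.9)^3 ≈ -14.47
i=4: S_4 = 2.11 * (-1.9)^4 ≈ 27.5
The first 5 terms are: [2.11, -4.01, 7.62, -14.47, 27.5]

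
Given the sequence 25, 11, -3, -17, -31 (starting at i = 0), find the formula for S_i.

Check differences: 11 - 25 = -14
-3 - 11 = -14
Common difference d = -14.
First term a = 25.
Formula: S_i = 25 - 14*i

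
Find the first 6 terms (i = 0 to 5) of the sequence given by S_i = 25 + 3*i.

This is an arithmetic sequence.
i=0: S_0 = 25 + 3*0 = 25
i=1: S_1 = 25 + 3*1 = 28
i=2: S_2 = 25 + 3*2 = 31
i=3: S_3 = 25 + 3*3 = 34
i=4: S_4 = 25 + 3*4 = 37
i=5: S_5 = 25 + 3*5 = 40
The first 6 terms are: [25, 28, 31, 34, 37, 40]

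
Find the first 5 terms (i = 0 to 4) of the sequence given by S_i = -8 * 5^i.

This is a geometric sequence.
i=0: S_0 = -8 * 5^0 = -8
i=1: S_1 = -8 * 5^1 = -40
i=2: S_2 = -8 * 5^2 = -200
i=3: S_3 = -8 * 5^3 = -1000
i=4: S_4 = -8 * 5^4 = -5000
The first 5 terms are: [-8, -40, -200, -1000, -5000]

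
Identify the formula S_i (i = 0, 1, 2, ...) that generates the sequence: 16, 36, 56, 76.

Check differences: 36 - 16 = 20
56 - 36 = 20
Common difference d = 20.
First term a = 16.
Formula: S_i = 16 + 20*i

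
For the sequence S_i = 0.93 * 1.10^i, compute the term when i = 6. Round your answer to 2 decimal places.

S_6 = 0.93 * 1.1^6 ≈ 0.93 * 1.7716 ≈ 1.65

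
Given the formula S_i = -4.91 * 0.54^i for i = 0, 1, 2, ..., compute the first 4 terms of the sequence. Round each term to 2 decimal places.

This is a geometric sequence.
i=0: S_0 = -4.91 * 0.54^0 = -4.91
i=1: S_1 = -4.91 * 0.54^1 ≈ -2.65
i=2: S_2 = -4.91 * 0.54^2 ≈ -1.43
i=3: S_3 = -4.91 * 0.54^3 ≈ -0.77
The first 4 terms are: [-4.91, -2.65, -1.43, -0.77]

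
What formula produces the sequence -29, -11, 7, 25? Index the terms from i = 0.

Check differences: -11 - -29 = 18
7 - -11 = 18
Common difference d = 18.
First term a = -29.
Formula: S_i = -29 + 18*i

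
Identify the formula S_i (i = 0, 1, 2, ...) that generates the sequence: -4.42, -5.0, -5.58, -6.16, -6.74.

Check differences: -5.0 - -4.42 = -0.58
-5.58 - -5.0 = -0.58
Common difference d = -0.58.
First term a = -4.42.
Formula: S_i = -4.42 - 0.58*i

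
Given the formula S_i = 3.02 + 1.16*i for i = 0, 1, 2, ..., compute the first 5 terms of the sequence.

This is an arithmetic sequence.
i=0: S_0 = 3.02 + 1.16*0 = 3.02
i=1: S_1 = 3.02 + 1.16*1 = 4.18
i=2: S_2 = 3.02 + 1.16*2 = 5.34
i=3: S_3 = 3.02 + 1.16*3 = 6.5
i=4: S_4 = 3.02 + 1.16*4 = 7.66
The first 5 terms are: [3.02, 4.18, 5.34, 6.5, 7.66]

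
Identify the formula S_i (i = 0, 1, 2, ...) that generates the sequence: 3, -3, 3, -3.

Check ratios: -3 / 3 = -1.0
Common ratio r = -1.
First term a = 3.
Formula: S_i = 3 * (-1)^i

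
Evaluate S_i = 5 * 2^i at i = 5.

S_5 = 5 * 2^5 = 5 * 32 = 160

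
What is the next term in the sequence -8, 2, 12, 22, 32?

Differences: 2 - -8 = 10
This is an arithmetic sequence with common difference d = 10.
Next term = 32 + 10 = 42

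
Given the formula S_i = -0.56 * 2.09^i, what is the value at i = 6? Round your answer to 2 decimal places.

S_6 = -0.56 * 2.09^6 ≈ -0.56 * 83.3446 ≈ -46.67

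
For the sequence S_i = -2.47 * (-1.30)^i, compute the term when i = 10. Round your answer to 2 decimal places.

S_10 = -2.47 * (-1.3)^10 ≈ -2.47 * 13.7858 ≈ -34.05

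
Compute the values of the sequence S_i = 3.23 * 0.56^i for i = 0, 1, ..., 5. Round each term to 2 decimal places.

This is a geometric sequence.
i=0: S_0 = 3.23 * 0.56^0 = 3.23
i=1: S_1 = 3.23 * 0.56^1 ≈ 1.81
i=2: S_2 = 3.23 * 0.56^2 ≈ 1.01
i=3: S_3 = 3.23 * 0.56^3 ≈ 0.57
i=4: S_4 = 3.23 * 0.56^4 ≈ 0.32
i=5: S_5 = 3.23 * 0.56^5 ≈ 0.18
The first 6 terms are: [3.23, 1.81, 1.01, 0.57, 0.32, 0.18]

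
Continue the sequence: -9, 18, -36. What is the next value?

Ratios: 18 / -9 = -2.0
This is a geometric sequence with common ratio r = -2.
Next term = -36 * -2 = 72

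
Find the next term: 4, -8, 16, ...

Ratios: -8 / 4 = -2.0
This is a geometric sequence with common ratio r = -2.
Next term = 16 * -2 = -32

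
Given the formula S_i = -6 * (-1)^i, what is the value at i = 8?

S_8 = -6 * (-1)^8 = -6 * 1 = -6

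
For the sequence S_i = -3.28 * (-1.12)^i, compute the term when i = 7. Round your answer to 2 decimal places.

S_7 = -3.28 * (-1.12)^7 ≈ -3.28 * -2.2107 ≈ 7.25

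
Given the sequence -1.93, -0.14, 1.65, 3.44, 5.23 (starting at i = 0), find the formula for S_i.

Check differences: -0.14 - -1.93 = 1.79
1.65 - -0.14 = 1.79
Common difference d = 1.79.
First term a = -1.93.
Formula: S_i = -1.93 + 1.79*i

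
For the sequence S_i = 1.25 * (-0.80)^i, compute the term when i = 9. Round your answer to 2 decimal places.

S_9 = 1.25 * (-0.8)^9 ≈ 1.25 * -0.1342 ≈ -0.17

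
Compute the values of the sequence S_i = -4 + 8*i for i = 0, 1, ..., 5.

This is an arithmetic sequence.
i=0: S_0 = -4 + 8*0 = -4
i=1: S_1 = -4 + 8*1 = 4
i=2: S_2 = -4 + 8*2 = 12
i=3: S_3 = -4 + 8*3 = 20
i=4: S_4 = -4 + 8*4 = 28
i=5: S_5 = -4 + 8*5 = 36
The first 6 terms are: [-4, 4, 12, 20, 28, 36]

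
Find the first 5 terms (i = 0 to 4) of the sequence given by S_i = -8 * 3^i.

This is a geometric sequence.
i=0: S_0 = -8 * 3^0 = -8
i=1: S_1 = -8 * 3^1 = -24
i=2: S_2 = -8 * 3^2 = -72
i=3: S_3 = -8 * 3^3 = -216
i=4: S_4 = -8 * 3^4 = -648
The first 5 terms are: [-8, -24, -72, -216, -648]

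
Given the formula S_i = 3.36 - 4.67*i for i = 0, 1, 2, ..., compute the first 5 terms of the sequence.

This is an arithmetic sequence.
i=0: S_0 = 3.36 + -4.67*0 = 3.36
i=1: S_1 = 3.36 + -4.67*1 = -1.31
i=2: S_2 = 3.36 + -4.67*2 = -5.98
i=3: S_3 = 3.36 + -4.67*3 = -10.65
i=4: S_4 = 3.36 + -4.67*4 = -15.32
The first 5 terms are: [3.36, -1.31, -5.98, -10.65, -15.32]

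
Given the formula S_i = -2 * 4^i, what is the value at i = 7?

S_7 = -2 * 4^7 = -2 * 16384 = -32768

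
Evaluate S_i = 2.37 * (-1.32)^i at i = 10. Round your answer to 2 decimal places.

S_10 = 2.37 * (-1.32)^10 ≈ 2.37 * 16.0598 ≈ 38.06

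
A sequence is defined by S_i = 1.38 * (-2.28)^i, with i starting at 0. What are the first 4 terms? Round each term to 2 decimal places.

This is a geometric sequence.
i=0: S_0 = 1.38 * (-2.28)^0 = 1.38
i=1: S_1 = 1.38 * (-2.28)^1 ≈ -3.15
i=2: S_2 = 1.38 * (-2.28)^2 ≈ 7.17
i=3: S_3 = 1.38 * (-2.28)^3 ≈ -16.36
The first 4 terms are: [1.38, -3.15, 7.17, -16.36]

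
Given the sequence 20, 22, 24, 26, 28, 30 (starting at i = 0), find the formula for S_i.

Check differences: 22 - 20 = 2
24 - 22 = 2
Common difference d = 2.
First term a = 20.
Formula: S_i = 20 + 2*i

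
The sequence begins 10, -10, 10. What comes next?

Ratios: -10 / 10 = -1.0
This is a geometric sequence with common ratio r = -1.
Next term = 10 * -1 = -10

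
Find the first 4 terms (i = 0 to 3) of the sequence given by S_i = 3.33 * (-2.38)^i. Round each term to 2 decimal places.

This is a geometric sequence.
i=0: S_0 = 3.33 * (-2.38)^0 = 3.33
i=1: S_1 = 3.33 * (-2.38)^1 ≈ -7.93
i=2: S_2 = 3.33 * (-2.38)^2 ≈ 18.86
i=3: S_3 = 3.33 * (-2.38)^3 ≈ -44.89
The first 4 terms are: [3.33, -7.93, 18.86, -44.89]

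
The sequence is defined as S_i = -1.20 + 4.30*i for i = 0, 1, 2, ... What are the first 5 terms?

This is an arithmetic sequence.
i=0: S_0 = -1.2 + 4.3*0 = -1.2
i=1: S_1 = -1.2 + 4.3*1 = 3.1
i=2: S_2 = -1.2 + 4.3*2 = 7.4
i=3: S_3 = -1.2 + 4.3*3 = 11.7
i=4: S_4 = -1.2 + 4.3*4 = 16.0
The first 5 terms are: [-1.2, 3.1, 7.4, 11.7, 16.0]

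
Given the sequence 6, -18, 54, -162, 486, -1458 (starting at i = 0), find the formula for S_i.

Check ratios: -18 / 6 = -3.0
Common ratio r = -3.
First term a = 6.
Formula: S_i = 6 * (-3)^i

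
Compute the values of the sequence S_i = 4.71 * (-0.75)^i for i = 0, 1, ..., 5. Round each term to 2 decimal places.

This is a geometric sequence.
i=0: S_0 = 4.71 * (-0.75)^0 = 4.71
i=1: S_1 = 4.71 * (-0.75)^1 ≈ -3.53
i=2: S_2 = 4.71 * (-0.75)^2 ≈ 2.65
i=3: S_3 = 4.71 * (-0.75)^3 ≈ -1.99
i=4: S_4 = 4.71 * (-0.75)^4 ≈ 1.49
i=5: S_5 = 4.71 * (-0.75)^5 ≈ -1.12
The first 6 terms are: [4.71, -3.53, 2.65, -1.99, 1.49, -1.12]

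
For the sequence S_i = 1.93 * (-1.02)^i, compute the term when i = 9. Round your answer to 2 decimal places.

S_9 = 1.93 * (-1.02)^9 ≈ 1.93 * -1.1951 ≈ -2.31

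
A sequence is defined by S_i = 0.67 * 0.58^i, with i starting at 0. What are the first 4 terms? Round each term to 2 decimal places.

This is a geometric sequence.
i=0: S_0 = 0.67 * 0.58^0 = 0.67
i=1: S_1 = 0.67 * 0.58^1 ≈ 0.39
i=2: S_2 = 0.67 * 0.58^2 ≈ 0.23
i=3: S_3 = 0.67 * 0.58^3 ≈ 0.13
The first 4 terms are: [0.67, 0.39, 0.23, 0.13]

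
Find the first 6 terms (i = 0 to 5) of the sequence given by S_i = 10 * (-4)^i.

This is a geometric sequence.
i=0: S_0 = 10 * (-4)^0 = 10
i=1: S_1 = 10 * (-4)^1 = -40
i=2: S_2 = 10 * (-4)^2 = 160
i=3: S_3 = 10 * (-4)^3 = -640
i=4: S_4 = 10 * (-4)^4 = 2560
i=5: S_5 = 10 * (-4)^5 = -10240
The first 6 terms are: [10, -40, 160, -640, 2560, -10240]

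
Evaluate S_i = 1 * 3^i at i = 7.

S_7 = 1 * 3^7 = 1 * 2187 = 2187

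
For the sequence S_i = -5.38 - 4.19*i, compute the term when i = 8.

S_8 = -5.38 + -4.19*8 = -5.38 + -33.52 = -38.9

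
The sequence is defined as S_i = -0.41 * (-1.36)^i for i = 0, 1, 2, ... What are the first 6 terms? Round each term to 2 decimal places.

This is a geometric sequence.
i=0: S_0 = -0.41 * (-1.36)^0 = -0.41
i=1: S_1 = -0.41 * (-1.36)^1 ≈ 0.56
i=2: S_2 = -0.41 * (-1.36)^2 ≈ -0.76
i=3: S_3 = -0.41 * (-1.36)^3 ≈ 1.03
i=4: S_4 = -0.41 * (-1.36)^4 ≈ -1.4
i=5: S_5 = -0.41 * (-1.36)^5 ≈ 1.91
The first 6 terms are: [-0.41, 0.56, -0.76, 1.03, -1.4, 1.91]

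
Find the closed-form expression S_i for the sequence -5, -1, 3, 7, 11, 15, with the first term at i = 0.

Check differences: -1 - -5 = 4
3 - -1 = 4
Common difference d = 4.
First term a = -5.
Formula: S_i = -5 + 4*i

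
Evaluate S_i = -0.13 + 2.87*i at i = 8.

S_8 = -0.13 + 2.87*8 = -0.13 + 22.96 = 22.83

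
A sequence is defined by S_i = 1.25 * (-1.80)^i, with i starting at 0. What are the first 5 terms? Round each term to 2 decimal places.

This is a geometric sequence.
i=0: S_0 = 1.25 * (-1.8)^0 = 1.25
i=1: S_1 = 1.25 * (-1.8)^1 = -2.25
i=2: S_2 = 1.25 * (-1.8)^2 = 4.05
i=3: S_3 = 1.25 * (-1.8)^3 = -7.29
i=4: S_4 = 1.25 * (-1.8)^4 ≈ 13.12
The first 5 terms are: [1.25, -2.25, 4.05, -7.29, 13.12]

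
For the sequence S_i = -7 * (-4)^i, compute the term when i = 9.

S_9 = -7 * (-4)^9 = -7 * -262144 = 1835008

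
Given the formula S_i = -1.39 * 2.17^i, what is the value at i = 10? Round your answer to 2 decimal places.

S_10 = -1.39 * 2.17^10 ≈ -1.39 * 2315.247 ≈ -3218.19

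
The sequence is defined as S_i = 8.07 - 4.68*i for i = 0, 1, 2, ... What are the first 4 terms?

This is an arithmetic sequence.
i=0: S_0 = 8.07 + -4.68*0 = 8.07
i=1: S_1 = 8.07 + -4.68*1 = 3.39
i=2: S_2 = 8.07 + -4.68*2 = -1.29
i=3: S_3 = 8.07 + -4.68*3 = -5.97
The first 4 terms are: [8.07, 3.39, -1.29, -5.97]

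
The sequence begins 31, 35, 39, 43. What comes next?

Differences: 35 - 31 = 4
This is an arithmetic sequence with common difference d = 4.
Next term = 43 + 4 = 47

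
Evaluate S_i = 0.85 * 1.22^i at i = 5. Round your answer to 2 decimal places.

S_5 = 0.85 * 1.22^5 ≈ 0.85 * 2.7027 ≈ 2.3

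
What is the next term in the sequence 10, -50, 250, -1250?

Ratios: -50 / 10 = -5.0
This is a geometric sequence with common ratio r = -5.
Next term = -1250 * -5 = 6250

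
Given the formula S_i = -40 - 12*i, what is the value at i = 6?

S_6 = -40 + -12*6 = -40 + -72 = -112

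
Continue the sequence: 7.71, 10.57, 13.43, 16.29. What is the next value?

Differences: 10.57 - 7.71 = 2.86
This is an arithmetic sequence with common difference d = 2.86.
Next term = 16.29 + 2.86 = 19.15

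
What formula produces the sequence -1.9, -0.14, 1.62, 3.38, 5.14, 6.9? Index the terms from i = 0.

Check differences: -0.14 - -1.9 = 1.76
1.62 - -0.14 = 1.76
Common difference d = 1.76.
First term a = -1.9.
Formula: S_i = -1.90 + 1.76*i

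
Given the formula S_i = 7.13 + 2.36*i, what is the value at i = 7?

S_7 = 7.13 + 2.36*7 = 7.13 + 16.52 = 23.65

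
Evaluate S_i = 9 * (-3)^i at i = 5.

S_5 = 9 * (-3)^5 = 9 * -243 = -2187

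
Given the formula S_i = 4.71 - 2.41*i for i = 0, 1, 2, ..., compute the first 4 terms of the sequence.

This is an arithmetic sequence.
i=0: S_0 = 4.71 + -2.41*0 = 4.71
i=1: S_1 = 4.71 + -2.41*1 = 2.3
i=2: S_2 = 4.71 + -2.41*2 = -0.11
i=3: S_3 = 4.71 + -2.41*3 = -2.52
The first 4 terms are: [4.71, 2.3, -0.11, -2.52]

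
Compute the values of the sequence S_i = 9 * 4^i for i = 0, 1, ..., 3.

This is a geometric sequence.
i=0: S_0 = 9 * 4^0 = 9
i=1: S_1 = 9 * 4^1 = 36
i=2: S_2 = 9 * 4^2 = 144
i=3: S_3 = 9 * 4^3 = 576
The first 4 terms are: [9, 36, 144, 576]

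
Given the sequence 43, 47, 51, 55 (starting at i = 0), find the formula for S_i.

Check differences: 47 - 43 = 4
51 - 47 = 4
Common difference d = 4.
First term a = 43.
Formula: S_i = 43 + 4*i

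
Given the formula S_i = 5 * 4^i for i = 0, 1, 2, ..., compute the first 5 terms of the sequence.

This is a geometric sequence.
i=0: S_0 = 5 * 4^0 = 5
i=1: S_1 = 5 * 4^1 = 20
i=2: S_2 = 5 * 4^2 = 80
i=3: S_3 = 5 * 4^3 = 320
i=4: S_4 = 5 * 4^4 = 1280
The first 5 terms are: [5, 20, 80, 320, 1280]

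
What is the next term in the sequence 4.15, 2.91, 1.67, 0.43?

Differences: 2.91 - 4.15 = -1.24
This is an arithmetic sequence with common difference d = -1.24.
Next term = 0.43 + -1.24 = -0.81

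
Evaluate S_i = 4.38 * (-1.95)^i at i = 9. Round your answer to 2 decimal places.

S_9 = 4.38 * (-1.95)^9 ≈ 4.38 * -407.6726 ≈ -1785.61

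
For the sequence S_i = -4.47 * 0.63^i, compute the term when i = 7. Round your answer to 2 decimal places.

S_7 = -4.47 * 0.63^7 ≈ -4.47 * 0.0394 ≈ -0.18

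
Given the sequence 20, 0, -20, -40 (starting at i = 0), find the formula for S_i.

Check differences: 0 - 20 = -20
-20 - 0 = -20
Common difference d = -20.
First term a = 20.
Formula: S_i = 20 - 20*i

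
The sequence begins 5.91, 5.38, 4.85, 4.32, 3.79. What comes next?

Differences: 5.38 - 5.91 = -0.53
This is an arithmetic sequence with common difference d = -0.53.
Next term = 3.79 + -0.53 = 3.26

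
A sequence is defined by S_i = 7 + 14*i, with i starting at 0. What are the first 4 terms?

This is an arithmetic sequence.
i=0: S_0 = 7 + 14*0 = 7
i=1: S_1 = 7 + 14*1 = 21
i=2: S_2 = 7 + 14*2 = 35
i=3: S_3 = 7 + 14*3 = 49
The first 4 terms are: [7, 21, 35, 49]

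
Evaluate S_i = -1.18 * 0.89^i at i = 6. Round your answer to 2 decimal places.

S_6 = -1.18 * 0.89^6 ≈ -1.18 * 0.497 ≈ -0.59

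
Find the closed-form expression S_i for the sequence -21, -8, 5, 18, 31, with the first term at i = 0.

Check differences: -8 - -21 = 13
5 - -8 = 13
Common difference d = 13.
First term a = -21.
Formula: S_i = -21 + 13*i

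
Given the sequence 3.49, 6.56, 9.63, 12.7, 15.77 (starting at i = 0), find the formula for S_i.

Check differences: 6.56 - 3.49 = 3.07
9.63 - 6.56 = 3.07
Common difference d = 3.07.
First term a = 3.49.
Formula: S_i = 3.49 + 3.07*i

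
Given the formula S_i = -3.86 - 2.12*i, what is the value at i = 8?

S_8 = -3.86 + -2.12*8 = -3.86 + -16.96 = -20.82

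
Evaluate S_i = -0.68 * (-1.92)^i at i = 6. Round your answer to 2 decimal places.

S_6 = -0.68 * (-1.92)^6 ≈ -0.68 * 50.0965 ≈ -34.07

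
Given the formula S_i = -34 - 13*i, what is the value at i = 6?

S_6 = -34 + -13*6 = -34 + -78 = -112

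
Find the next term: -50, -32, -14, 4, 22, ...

Differences: -32 - -50 = 18
This is an arithmetic sequence with common difference d = 18.
Next term = 22 + 18 = 40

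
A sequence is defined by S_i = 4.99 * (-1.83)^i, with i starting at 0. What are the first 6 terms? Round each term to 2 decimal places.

This is a geometric sequence.
i=0: S_0 = 4.99 * (-1.83)^0 = 4.99
i=1: S_1 = 4.99 * (-1.83)^1 ≈ -9.13
i=2: S_2 = 4.99 * (-1.83)^2 ≈ 16.71
i=3: S_3 = 4.99 * (-1.83)^3 ≈ -30.58
i=4: S_4 = 4.99 * (-1.83)^4 ≈ 55.96
i=5: S_5 = 4.99 * (-1.83)^5 ≈ -102.41
The first 6 terms are: [4.99, -9.13, 16.71, -30.58, 55.96, -102.41]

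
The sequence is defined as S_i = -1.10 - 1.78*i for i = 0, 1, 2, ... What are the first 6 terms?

This is an arithmetic sequence.
i=0: S_0 = -1.1 + -1.78*0 = -1.1
i=1: S_1 = -1.1 + -1.78*1 = -2.88
i=2: S_2 = -1.1 + -1.78*2 = -4.66
i=3: S_3 = -1.1 + -1.78*3 = -6.44
i=4: S_4 = -1.1 + -1.78*4 = -8.22
i=5: S_5 = -1.1 + -1.78*5 = -10.0
The first 6 terms are: [-1.1, -2.88, -4.66, -6.44, -8.22, -10.0]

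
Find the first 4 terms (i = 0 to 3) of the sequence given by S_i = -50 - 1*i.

This is an arithmetic sequence.
i=0: S_0 = -50 + -1*0 = -50
i=1: S_1 = -50 + -1*1 = -51
i=2: S_2 = -50 + -1*2 = -52
i=3: S_3 = -50 + -1*3 = -53
The first 4 terms are: [-50, -51, -52, -53]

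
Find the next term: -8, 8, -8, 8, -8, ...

Ratios: 8 / -8 = -1.0
This is a geometric sequence with common ratio r = -1.
Next term = -8 * -1 = 8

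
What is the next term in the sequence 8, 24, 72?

Ratios: 24 / 8 = 3.0
This is a geometric sequence with common ratio r = 3.
Next term = 72 * 3 = 216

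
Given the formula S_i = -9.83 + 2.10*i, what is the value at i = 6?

S_6 = -9.83 + 2.1*6 = -9.83 + 12.6 = 2.77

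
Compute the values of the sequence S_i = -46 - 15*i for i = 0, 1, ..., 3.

This is an arithmetic sequence.
i=0: S_0 = -46 + -15*0 = -46
i=1: S_1 = -46 + -15*1 = -61
i=2: S_2 = -46 + -15*2 = -76
i=3: S_3 = -46 + -15*3 = -91
The first 4 terms are: [-46, -61, -76, -91]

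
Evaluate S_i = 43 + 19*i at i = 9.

S_9 = 43 + 19*9 = 43 + 171 = 214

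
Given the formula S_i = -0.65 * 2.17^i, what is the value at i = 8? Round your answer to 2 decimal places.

S_8 = -0.65 * 2.17^8 ≈ -0.65 * 491.6747 ≈ -319.59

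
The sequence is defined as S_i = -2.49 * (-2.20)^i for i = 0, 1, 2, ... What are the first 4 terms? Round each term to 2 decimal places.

This is a geometric sequence.
i=0: S_0 = -2.49 * (-2.2)^0 = -2.49
i=1: S_1 = -2.49 * (-2.2)^1 ≈ 5.48
i=2: S_2 = -2.49 * (-2.2)^2 ≈ -12.05
i=3: S_3 = -2.49 * (-2.2)^3 ≈ 26.51
The first 4 terms are: [-2.49, 5.48, -12.05, 26.51]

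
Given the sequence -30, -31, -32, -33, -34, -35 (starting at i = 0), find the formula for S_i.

Check differences: -31 - -30 = -1
-32 - -31 = -1
Common difference d = -1.
First term a = -30.
Formula: S_i = -30 - 1*i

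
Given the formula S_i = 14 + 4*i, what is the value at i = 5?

S_5 = 14 + 4*5 = 14 + 20 = 34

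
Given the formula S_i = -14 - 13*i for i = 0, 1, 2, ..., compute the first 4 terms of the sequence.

This is an arithmetic sequence.
i=0: S_0 = -14 + -13*0 = -14
i=1: S_1 = -14 + -13*1 = -27
i=2: S_2 = -14 + -13*2 = -40
i=3: S_3 = -14 + -13*3 = -53
The first 4 terms are: [-14, -27, -40, -53]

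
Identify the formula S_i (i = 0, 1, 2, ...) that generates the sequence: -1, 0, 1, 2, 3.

Check differences: 0 - -1 = 1
1 - 0 = 1
Common difference d = 1.
First term a = -1.
Formula: S_i = -1 + 1*i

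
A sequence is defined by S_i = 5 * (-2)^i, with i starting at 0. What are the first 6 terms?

This is a geometric sequence.
i=0: S_0 = 5 * (-2)^0 = 5
i=1: S_1 = 5 * (-2)^1 = -10
i=2: S_2 = 5 * (-2)^2 = 20
i=3: S_3 = 5 * (-2)^3 = -40
i=4: S_4 = 5 * (-2)^4 = 80
i=5: S_5 = 5 * (-2)^5 = -160
The first 6 terms are: [5, -10, 20, -40, 80, -160]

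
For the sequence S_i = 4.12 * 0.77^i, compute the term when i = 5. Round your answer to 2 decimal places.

S_5 = 4.12 * 0.77^5 ≈ 4.12 * 0.2707 ≈ 1.12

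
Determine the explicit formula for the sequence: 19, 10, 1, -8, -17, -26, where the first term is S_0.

Check differences: 10 - 19 = -9
1 - 10 = -9
Common difference d = -9.
First term a = 19.
Formula: S_i = 19 - 9*i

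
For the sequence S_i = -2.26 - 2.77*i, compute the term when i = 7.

S_7 = -2.26 + -2.77*7 = -2.26 + -19.39 = -21.65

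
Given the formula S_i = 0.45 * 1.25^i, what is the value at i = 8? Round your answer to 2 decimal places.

S_8 = 0.45 * 1.25^8 ≈ 0.45 * 5.9605 ≈ 2.68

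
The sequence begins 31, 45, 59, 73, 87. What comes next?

Differences: 45 - 31 = 14
This is an arithmetic sequence with common difference d = 14.
Next term = 87 + 14 = 101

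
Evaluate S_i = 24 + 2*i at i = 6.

S_6 = 24 + 2*6 = 24 + 12 = 36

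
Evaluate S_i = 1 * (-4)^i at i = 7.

S_7 = 1 * (-4)^7 = 1 * -16384 = -16384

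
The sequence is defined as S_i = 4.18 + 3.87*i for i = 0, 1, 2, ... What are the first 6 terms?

This is an arithmetic sequence.
i=0: S_0 = 4.18 + 3.87*0 = 4.18
i=1: S_1 = 4.18 + 3.87*1 = 8.05
i=2: S_2 = 4.18 + 3.87*2 = 11.92
i=3: S_3 = 4.18 + 3.87*3 = 15.79
i=4: S_4 = 4.18 + 3.87*4 = 19.66
i=5: S_5 = 4.18 + 3.87*5 = 23.53
The first 6 terms are: [4.18, 8.05, 11.92, 15.79, 19.66, 23.53]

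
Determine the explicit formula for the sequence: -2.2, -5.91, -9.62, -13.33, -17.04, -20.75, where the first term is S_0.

Check differences: -5.91 - -2.2 = -3.71
-9.62 - -5.91 = -3.71
Common difference d = -3.71.
First term a = -2.2.
Formula: S_i = -2.20 - 3.71*i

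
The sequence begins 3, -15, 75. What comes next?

Ratios: -15 / 3 = -5.0
This is a geometric sequence with common ratio r = -5.
Next term = 75 * -5 = -375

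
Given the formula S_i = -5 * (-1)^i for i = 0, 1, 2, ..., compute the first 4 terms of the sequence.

This is a geometric sequence.
i=0: S_0 = -5 * (-1)^0 = -5
i=1: S_1 = -5 * (-1)^1 = 5
i=2: S_2 = -5 * (-1)^2 = -5
i=3: S_3 = -5 * (-1)^3 = 5
The first 4 terms are: [-5, 5, -5, 5]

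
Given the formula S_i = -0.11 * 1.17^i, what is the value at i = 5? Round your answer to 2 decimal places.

S_5 = -0.11 * 1.17^5 ≈ -0.11 * 2.1924 ≈ -0.24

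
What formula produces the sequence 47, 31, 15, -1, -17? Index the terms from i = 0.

Check differences: 31 - 47 = -16
15 - 31 = -16
Common difference d = -16.
First term a = 47.
Formula: S_i = 47 - 16*i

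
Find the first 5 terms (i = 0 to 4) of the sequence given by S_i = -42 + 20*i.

This is an arithmetic sequence.
i=0: S_0 = -42 + 20*0 = -42
i=1: S_1 = -42 + 20*1 = -22
i=2: S_2 = -42 + 20*2 = -2
i=3: S_3 = -42 + 20*3 = 18
i=4: S_4 = -42 + 20*4 = 38
The first 5 terms are: [-42, -22, -2, 18, 38]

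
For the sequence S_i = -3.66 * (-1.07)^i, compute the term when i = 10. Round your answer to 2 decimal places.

S_10 = -3.66 * (-1.07)^10 ≈ -3.66 * 1.9672 ≈ -7.2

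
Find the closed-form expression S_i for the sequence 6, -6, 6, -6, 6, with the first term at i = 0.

Check ratios: -6 / 6 = -1.0
Common ratio r = -1.
First term a = 6.
Formula: S_i = 6 * (-1)^i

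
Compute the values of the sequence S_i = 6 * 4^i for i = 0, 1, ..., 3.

This is a geometric sequence.
i=0: S_0 = 6 * 4^0 = 6
i=1: S_1 = 6 * 4^1 = 24
i=2: S_2 = 6 * 4^2 = 96
i=3: S_3 = 6 * 4^3 = 384
The first 4 terms are: [6, 24, 96, 384]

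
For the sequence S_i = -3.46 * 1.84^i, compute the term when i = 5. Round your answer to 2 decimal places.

S_5 = -3.46 * 1.84^5 ≈ -3.46 * 21.0906 ≈ -72.97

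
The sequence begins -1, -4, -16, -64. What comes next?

Ratios: -4 / -1 = 4.0
This is a geometric sequence with common ratio r = 4.
Next term = -64 * 4 = -256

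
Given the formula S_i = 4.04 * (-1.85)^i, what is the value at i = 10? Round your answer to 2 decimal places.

S_10 = 4.04 * (-1.85)^10 ≈ 4.04 * 469.5883 ≈ 1897.14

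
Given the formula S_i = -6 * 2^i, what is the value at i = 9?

S_9 = -6 * 2^9 = -6 * 512 = -3072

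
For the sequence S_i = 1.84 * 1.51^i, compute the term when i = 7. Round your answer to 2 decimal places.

S_7 = 1.84 * 1.51^7 ≈ 1.84 * 17.8994 ≈ 32.93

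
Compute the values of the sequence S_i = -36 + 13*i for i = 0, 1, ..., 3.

This is an arithmetic sequence.
i=0: S_0 = -36 + 13*0 = -36
i=1: S_1 = -36 + 13*1 = -23
i=2: S_2 = -36 + 13*2 = -10
i=3: S_3 = -36 + 13*3 = 3
The first 4 terms are: [-36, -23, -10, 3]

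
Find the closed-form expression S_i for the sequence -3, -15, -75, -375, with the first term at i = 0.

Check ratios: -15 / -3 = 5.0
Common ratio r = 5.
First term a = -3.
Formula: S_i = -3 * 5^i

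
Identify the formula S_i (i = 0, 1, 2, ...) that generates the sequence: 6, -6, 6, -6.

Check ratios: -6 / 6 = -1.0
Common ratio r = -1.
First term a = 6.
Formula: S_i = 6 * (-1)^i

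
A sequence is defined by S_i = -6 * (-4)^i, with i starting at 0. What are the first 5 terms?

This is a geometric sequence.
i=0: S_0 = -6 * (-4)^0 = -6
i=1: S_1 = -6 * (-4)^1 = 24
i=2: S_2 = -6 * (-4)^2 = -96
i=3: S_3 = -6 * (-4)^3 = 384
i=4: S_4 = -6 * (-4)^4 = -1536
The first 5 terms are: [-6, 24, -96, 384, -1536]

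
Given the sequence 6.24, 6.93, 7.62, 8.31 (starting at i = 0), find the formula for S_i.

Check differences: 6.93 - 6.24 = 0.69
7.62 - 6.93 = 0.69
Common difference d = 0.69.
First term a = 6.24.
Formula: S_i = 6.24 + 0.69*i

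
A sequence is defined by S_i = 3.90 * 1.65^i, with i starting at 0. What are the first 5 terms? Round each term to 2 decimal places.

This is a geometric sequence.
i=0: S_0 = 3.9 * 1.65^0 = 3.9
i=1: S_1 = 3.9 * 1.65^1 ≈ 6.44
i=2: S_2 = 3.9 * 1.65^2 ≈ 10.62
i=3: S_3 = 3.9 * 1.65^3 ≈ 17.52
i=4: S_4 = 3.9 * 1.65^4 ≈ 28.91
The first 5 terms are: [3.9, 6.44, 10.62, 17.52, 28.91]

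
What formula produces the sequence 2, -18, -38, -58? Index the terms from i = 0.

Check differences: -18 - 2 = -20
-38 - -18 = -20
Common difference d = -20.
First term a = 2.
Formula: S_i = 2 - 20*i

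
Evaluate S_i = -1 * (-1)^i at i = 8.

S_8 = -1 * (-1)^8 = -1 * 1 = -1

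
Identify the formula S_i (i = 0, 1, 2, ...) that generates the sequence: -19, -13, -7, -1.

Check differences: -13 - -19 = 6
-7 - -13 = 6
Common difference d = 6.
First term a = -19.
Formula: S_i = -19 + 6*i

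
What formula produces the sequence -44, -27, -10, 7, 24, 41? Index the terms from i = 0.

Check differences: -27 - -44 = 17
-10 - -27 = 17
Common difference d = 17.
First term a = -44.
Formula: S_i = -44 + 17*i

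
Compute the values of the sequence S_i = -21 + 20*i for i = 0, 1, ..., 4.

This is an arithmetic sequence.
i=0: S_0 = -21 + 20*0 = -21
i=1: S_1 = -21 + 20*1 = -1
i=2: S_2 = -21 + 20*2 = 19
i=3: S_3 = -21 + 20*3 = 39
i=4: S_4 = -21 + 20*4 = 59
The first 5 terms are: [-21, -1, 19, 39, 59]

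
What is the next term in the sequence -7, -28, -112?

Ratios: -28 / -7 = 4.0
This is a geometric sequence with common ratio r = 4.
Next term = -112 * 4 = -448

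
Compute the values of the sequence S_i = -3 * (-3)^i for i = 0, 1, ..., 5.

This is a geometric sequence.
i=0: S_0 = -3 * (-3)^0 = -3
i=1: S_1 = -3 * (-3)^1 = 9
i=2: S_2 = -3 * (-3)^2 = -27
i=3: S_3 = -3 * (-3)^3 = 81
i=4: S_4 = -3 * (-3)^4 = -243
i=5: S_5 = -3 * (-3)^5 = 729
The first 6 terms are: [-3, 9, -27, 81, -243, 729]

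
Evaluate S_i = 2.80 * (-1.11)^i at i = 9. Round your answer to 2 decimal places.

S_9 = 2.8 * (-1.11)^9 ≈ 2.8 * -2.558 ≈ -7.16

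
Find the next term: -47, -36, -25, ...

Differences: -36 - -47 = 11
This is an arithmetic sequence with common difference d = 11.
Next term = -25 + 11 = -14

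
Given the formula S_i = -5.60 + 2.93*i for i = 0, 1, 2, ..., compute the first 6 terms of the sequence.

This is an arithmetic sequence.
i=0: S_0 = -5.6 + 2.93*0 = -5.6
i=1: S_1 = -5.6 + 2.93*1 = -2.67
i=2: S_2 = -5.6 + 2.93*2 = 0.26
i=3: S_3 = -5.6 + 2.93*3 = 3.19
i=4: S_4 = -5.6 + 2.93*4 = 6.12
i=5: S_5 = -5.6 + 2.93*5 = 9.05
The first 6 terms are: [-5.6, -2.67, 0.26, 3.19, 6.12, 9.05]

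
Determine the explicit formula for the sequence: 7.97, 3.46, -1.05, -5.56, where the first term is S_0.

Check differences: 3.46 - 7.97 = -4.51
-1.05 - 3.46 = -4.51
Common difference d = -4.51.
First term a = 7.97.
Formula: S_i = 7.97 - 4.51*i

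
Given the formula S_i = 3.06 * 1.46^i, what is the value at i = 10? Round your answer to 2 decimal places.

S_10 = 3.06 * 1.46^10 ≈ 3.06 * 44.0077 ≈ 134.66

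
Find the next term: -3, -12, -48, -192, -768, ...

Ratios: -12 / -3 = 4.0
This is a geometric sequence with common ratio r = 4.
Next term = -768 * 4 = -3072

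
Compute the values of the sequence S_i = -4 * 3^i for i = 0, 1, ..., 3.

This is a geometric sequence.
i=0: S_0 = -4 * 3^0 = -4
i=1: S_1 = -4 * 3^1 = -12
i=2: S_2 = -4 * 3^2 = -36
i=3: S_3 = -4 * 3^3 = -108
The first 4 terms are: [-4, -12, -36, -108]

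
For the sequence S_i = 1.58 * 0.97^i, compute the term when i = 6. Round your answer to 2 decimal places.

S_6 = 1.58 * 0.97^6 ≈ 1.58 * 0.833 ≈ 1.32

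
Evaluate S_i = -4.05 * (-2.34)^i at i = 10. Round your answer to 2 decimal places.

S_10 = -4.05 * (-2.34)^10 ≈ -4.05 * 4922.1923 ≈ -19934.88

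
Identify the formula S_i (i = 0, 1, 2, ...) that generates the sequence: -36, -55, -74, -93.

Check differences: -55 - -36 = -19
-74 - -55 = -19
Common difference d = -19.
First term a = -36.
Formula: S_i = -36 - 19*i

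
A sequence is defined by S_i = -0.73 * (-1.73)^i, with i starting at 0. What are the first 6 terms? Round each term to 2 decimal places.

This is a geometric sequence.
i=0: S_0 = -0.73 * (-1.73)^0 = -0.73
i=1: S_1 = -0.73 * (-1.73)^1 ≈ 1.26
i=2: S_2 = -0.73 * (-1.73)^2 ≈ -2.18
i=3: S_3 = -0.73 * (-1.73)^3 ≈ 3.78
i=4: S_4 = -0.73 * (-1.73)^4 ≈ -6.54
i=5: S_5 = -0.73 * (-1.73)^5 ≈ 11.31
The first 6 terms are: [-0.73, 1.26, -2.18, 3.78, -6.54, 11.31]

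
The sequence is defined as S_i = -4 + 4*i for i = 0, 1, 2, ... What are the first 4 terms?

This is an arithmetic sequence.
i=0: S_0 = -4 + 4*0 = -4
i=1: S_1 = -4 + 4*1 = 0
i=2: S_2 = -4 + 4*2 = 4
i=3: S_3 = -4 + 4*3 = 8
The first 4 terms are: [-4, 0, 4, 8]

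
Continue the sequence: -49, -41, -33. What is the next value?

Differences: -41 - -49 = 8
This is an arithmetic sequence with common difference d = 8.
Next term = -33 + 8 = -25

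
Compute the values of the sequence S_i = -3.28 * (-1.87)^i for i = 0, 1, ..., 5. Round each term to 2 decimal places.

This is a geometric sequence.
i=0: S_0 = -3.28 * (-1.87)^0 = -3.28
i=1: S_1 = -3.28 * (-1.87)^1 ≈ 6.13
i=2: S_2 = -3.28 * (-1.87)^2 ≈ -11.47
i=3: S_3 = -3.28 * (-1.87)^3 ≈ 21.45
i=4: S_4 = -3.28 * (-1.87)^4 ≈ -40.11
i=5: S_5 = -3.28 * (-1.87)^5 ≈ 75.0
The first 6 terms are: [-3.28, 6.13, -11.47, 21.45, -40.11, 75.0]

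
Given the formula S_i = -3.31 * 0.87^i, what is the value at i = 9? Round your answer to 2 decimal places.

S_9 = -3.31 * 0.87^9 ≈ -3.31 * 0.2855 ≈ -0.95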